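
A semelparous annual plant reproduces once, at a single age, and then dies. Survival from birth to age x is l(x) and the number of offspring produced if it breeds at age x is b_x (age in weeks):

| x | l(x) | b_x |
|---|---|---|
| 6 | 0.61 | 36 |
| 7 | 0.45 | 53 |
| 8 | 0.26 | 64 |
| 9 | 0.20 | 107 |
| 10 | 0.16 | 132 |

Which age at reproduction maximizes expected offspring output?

7

Expected offspring if breeding at age x = l(x) × b_x:
  age 6: 0.61 × 36 = 21.960
  age 7: 0.45 × 53 = 23.850
  age 8: 0.26 × 64 = 16.640
  age 9: 0.20 × 107 = 21.400
  age 10: 0.16 × 132 = 21.120
Maximum at age 7 (23.850).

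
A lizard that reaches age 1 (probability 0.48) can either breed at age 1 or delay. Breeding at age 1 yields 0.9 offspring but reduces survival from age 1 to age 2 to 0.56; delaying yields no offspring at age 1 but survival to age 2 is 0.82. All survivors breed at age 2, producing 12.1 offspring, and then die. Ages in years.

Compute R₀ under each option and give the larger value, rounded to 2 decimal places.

4.76

breed at age 1: R₀ = 0.48 × (0.9 + 0.56 × 12.1) = 0.48 × 7.6760 = 3.6845
delay to age 2: R₀ = 0.48 × (0.82 × 12.1) = 0.48 × 9.9220 = 4.7626
Higher: delay to age 2 (4.7626).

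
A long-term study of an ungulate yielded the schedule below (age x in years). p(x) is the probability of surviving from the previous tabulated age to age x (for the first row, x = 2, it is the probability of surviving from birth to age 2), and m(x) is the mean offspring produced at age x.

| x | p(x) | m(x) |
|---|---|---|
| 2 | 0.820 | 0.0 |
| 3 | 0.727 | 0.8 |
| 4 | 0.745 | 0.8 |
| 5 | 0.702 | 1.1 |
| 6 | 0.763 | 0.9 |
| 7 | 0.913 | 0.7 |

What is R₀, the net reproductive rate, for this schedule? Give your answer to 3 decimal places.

1.541

Survivorship from birth: l_x = p_2·p_3·…·p_x.
  l_2 = 0.82000
  l_3 = 0.59614
  l_4 = 0.44412
  l_5 = 0.31178
  l_6 = 0.23788
  l_7 = 0.21719
R₀ = Σ l_x m(x):
  age 2: 0.82000 × 0.0 = 0.0000
  age 3: 0.59614 × 0.8 = 0.4769
  age 4: 0.44412 × 0.8 = 0.3553
  age 5: 0.31178 × 1.1 = 0.3430
  age 6: 0.23788 × 0.9 = 0.2141
  age 7: 0.21719 × 0.7 = 0.1520
R₀ = 0.0000 + 0.4769 + 0.3553 + 0.3430 + 0.2141 + 0.1520 = 1.5413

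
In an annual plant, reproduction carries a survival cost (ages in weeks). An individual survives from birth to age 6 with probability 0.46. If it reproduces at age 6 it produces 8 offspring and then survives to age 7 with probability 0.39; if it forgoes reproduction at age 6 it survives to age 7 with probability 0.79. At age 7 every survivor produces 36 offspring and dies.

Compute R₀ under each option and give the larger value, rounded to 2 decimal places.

breed at age 6: R₀ = 0.46 × (8 + 0.39 × 36) = 0.46 × 22.0400 = 10.1384
delay to age 7: R₀ = 0.46 × (0.79 × 36) = 0.46 × 28.4400 = 13.0824
Higher: delay to age 7 (13.0824).

13.08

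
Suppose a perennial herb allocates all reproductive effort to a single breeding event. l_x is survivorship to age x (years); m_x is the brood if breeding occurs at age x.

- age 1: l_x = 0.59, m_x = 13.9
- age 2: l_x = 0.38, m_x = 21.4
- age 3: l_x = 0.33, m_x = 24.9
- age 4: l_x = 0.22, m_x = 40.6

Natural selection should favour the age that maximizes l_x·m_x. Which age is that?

4

Expected offspring if breeding at age x = l_x × m_x:
  age 1: 0.59 × 13.9 = 8.201
  age 2: 0.38 × 21.4 = 8.132
  age 3: 0.33 × 24.9 = 8.217
  age 4: 0.22 × 40.6 = 8.932
Maximum at age 4 (8.932).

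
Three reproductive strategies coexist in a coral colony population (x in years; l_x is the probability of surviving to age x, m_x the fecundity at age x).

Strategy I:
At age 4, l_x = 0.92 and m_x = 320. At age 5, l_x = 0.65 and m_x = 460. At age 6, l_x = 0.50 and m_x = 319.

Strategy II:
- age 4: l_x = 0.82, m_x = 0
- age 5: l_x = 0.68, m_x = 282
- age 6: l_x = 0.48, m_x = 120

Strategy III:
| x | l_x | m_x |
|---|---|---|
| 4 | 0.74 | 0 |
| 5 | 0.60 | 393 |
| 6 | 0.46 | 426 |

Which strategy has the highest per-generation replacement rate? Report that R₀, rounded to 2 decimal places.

752.90

Strategy I: R₀ = 0.92×320 + 0.65×460 + 0.50×319 = 752.9000
Strategy II: R₀ = 0.82×0 + 0.68×282 + 0.48×120 = 249.3600
Strategy III: R₀ = 0.74×0 + 0.60×393 + 0.46×426 = 431.7600
Highest R₀: strategy I with 752.9000.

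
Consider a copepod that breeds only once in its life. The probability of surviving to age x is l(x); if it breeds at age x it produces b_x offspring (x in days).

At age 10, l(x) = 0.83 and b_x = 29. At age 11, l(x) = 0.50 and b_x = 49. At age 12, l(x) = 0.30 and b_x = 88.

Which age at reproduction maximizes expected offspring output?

Expected offspring if breeding at age x = l(x) × b_x:
  age 10: 0.83 × 29 = 24.070
  age 11: 0.50 × 49 = 24.500
  age 12: 0.30 × 88 = 26.400
Maximum at age 12 (26.400).

12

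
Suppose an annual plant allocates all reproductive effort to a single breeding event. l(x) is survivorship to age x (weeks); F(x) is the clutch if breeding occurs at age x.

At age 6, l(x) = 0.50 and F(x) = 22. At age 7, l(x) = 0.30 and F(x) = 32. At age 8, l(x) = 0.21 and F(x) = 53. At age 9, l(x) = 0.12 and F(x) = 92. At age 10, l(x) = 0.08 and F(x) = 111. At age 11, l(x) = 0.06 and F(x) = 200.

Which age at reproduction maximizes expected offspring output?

Expected offspring if breeding at age x = l(x) × F(x):
  age 6: 0.50 × 22 = 11.000
  age 7: 0.30 × 32 = 9.600
  age 8: 0.21 × 53 = 11.130
  age 9: 0.12 × 92 = 11.040
  age 10: 0.08 × 111 = 8.880
  age 11: 0.06 × 200 = 12.000
Maximum at age 11 (12.000).

11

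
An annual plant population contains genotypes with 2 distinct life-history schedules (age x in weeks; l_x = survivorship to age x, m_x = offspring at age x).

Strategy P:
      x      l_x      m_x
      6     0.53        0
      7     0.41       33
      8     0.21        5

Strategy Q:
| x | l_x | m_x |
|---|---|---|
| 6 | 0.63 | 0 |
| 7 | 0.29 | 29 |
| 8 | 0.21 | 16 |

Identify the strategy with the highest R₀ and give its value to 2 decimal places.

Strategy P: R₀ = 0.53×0 + 0.41×33 + 0.21×5 = 14.5800
Strategy Q: R₀ = 0.63×0 + 0.29×29 + 0.21×16 = 11.7700
Highest R₀: strategy P with 14.5800.

14.58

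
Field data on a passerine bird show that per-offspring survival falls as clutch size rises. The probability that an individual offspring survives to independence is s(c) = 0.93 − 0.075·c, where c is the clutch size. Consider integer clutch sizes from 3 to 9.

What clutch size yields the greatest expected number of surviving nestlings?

6

Expected surviving nestlings = c × s(c):
  c=3: 3 × 0.705 = 2.115
  c=4: 4 × 0.630 = 2.520
  c=5: 5 × 0.555 = 2.775
  c=6: 6 × 0.480 = 2.880
  c=7: 7 × 0.405 = 2.835
  c=8: 8 × 0.330 = 2.640
  c=9: 9 × 0.255 = 2.295
Maximum at c = 6 (2.880 surviving nestlings).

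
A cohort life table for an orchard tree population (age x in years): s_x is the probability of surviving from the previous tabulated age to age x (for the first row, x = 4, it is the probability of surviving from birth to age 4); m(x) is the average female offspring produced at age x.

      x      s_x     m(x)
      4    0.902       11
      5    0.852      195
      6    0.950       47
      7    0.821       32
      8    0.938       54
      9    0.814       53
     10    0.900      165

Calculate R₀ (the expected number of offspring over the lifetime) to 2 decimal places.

335.85

Survivorship from birth: l_x = s_4·s_5·…·s_x.
  l_4 = 0.90200
  l_5 = 0.76850
  l_6 = 0.73008
  l_7 = 0.59939
  l_8 = 0.56223
  l_9 = 0.45766
  l_10 = 0.41189
R₀ = Σ l_x m(x):
  age 4: 0.90200 × 11 = 9.9220
  age 5: 0.76850 × 195 = 149.8575
  age 6: 0.73008 × 47 = 34.3138
  age 7: 0.59939 × 32 = 19.1805
  age 8: 0.56223 × 54 = 30.3604
  age 9: 0.45766 × 53 = 24.2560
  age 10: 0.41189 × 165 = 67.9618
R₀ = 9.9220 + 149.8575 + 34.3138 + 19.1805 + 30.3604 + 24.2560 + 67.9618 = 335.8520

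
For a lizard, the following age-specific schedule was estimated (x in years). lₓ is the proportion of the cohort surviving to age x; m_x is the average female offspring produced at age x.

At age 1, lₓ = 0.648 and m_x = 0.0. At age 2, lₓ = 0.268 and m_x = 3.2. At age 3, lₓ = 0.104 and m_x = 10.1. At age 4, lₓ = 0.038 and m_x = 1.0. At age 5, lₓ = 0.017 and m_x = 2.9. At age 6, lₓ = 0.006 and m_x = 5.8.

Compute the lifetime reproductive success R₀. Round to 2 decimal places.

R₀ = Σ lₓ m_x:
  age 1: 0.648 × 0.0 = 0.0000
  age 2: 0.268 × 3.2 = 0.8576
  age 3: 0.104 × 10.1 = 1.0504
  age 4: 0.038 × 1.0 = 0.0380
  age 5: 0.017 × 2.9 = 0.0493
  age 6: 0.006 × 5.8 = 0.0348
R₀ = 0.0000 + 0.8576 + 1.0504 + 0.0380 + 0.0493 + 0.0348 = 2.0301

2.03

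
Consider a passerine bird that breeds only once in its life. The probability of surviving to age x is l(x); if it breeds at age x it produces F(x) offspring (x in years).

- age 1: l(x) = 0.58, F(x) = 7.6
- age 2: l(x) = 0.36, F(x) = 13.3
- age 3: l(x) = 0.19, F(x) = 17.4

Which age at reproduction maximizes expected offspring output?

Expected offspring if breeding at age x = l(x) × F(x):
  age 1: 0.58 × 7.6 = 4.408
  age 2: 0.36 × 13.3 = 4.788
  age 3: 0.19 × 17.4 = 3.306
Maximum at age 2 (4.788).

2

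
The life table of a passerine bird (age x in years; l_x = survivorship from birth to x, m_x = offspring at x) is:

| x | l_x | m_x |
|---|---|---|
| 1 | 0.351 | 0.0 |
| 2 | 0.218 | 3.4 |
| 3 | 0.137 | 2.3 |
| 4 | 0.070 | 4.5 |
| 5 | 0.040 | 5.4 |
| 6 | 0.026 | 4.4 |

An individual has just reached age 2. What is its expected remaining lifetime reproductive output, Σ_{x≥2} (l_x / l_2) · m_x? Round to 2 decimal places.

l_2 = 0.218. Conditional survival from age 2 to x is l_x / l_2.
  x=2: (0.218/0.218) × 3.4 = 3.4000
  x=3: (0.137/0.218) × 2.3 = 1.4454
  x=4: (0.070/0.218) × 4.5 = 1.4450
  x=5: (0.040/0.218) × 5.4 = 0.9908
  x=6: (0.026/0.218) × 4.4 = 0.5248
Sum = 3.4000 + 1.4454 + 1.4450 + 0.9908 + 0.5248 = 7.8060

7.81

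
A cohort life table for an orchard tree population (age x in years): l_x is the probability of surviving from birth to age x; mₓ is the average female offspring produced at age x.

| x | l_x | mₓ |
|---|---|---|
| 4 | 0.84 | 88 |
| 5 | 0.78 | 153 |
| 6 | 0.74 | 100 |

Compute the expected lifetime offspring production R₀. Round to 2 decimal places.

R₀ = Σ l_x mₓ:
  age 4: 0.84 × 88 = 73.9200
  age 5: 0.78 × 153 = 119.3400
  age 6: 0.74 × 100 = 74.0000
R₀ = 73.9200 + 119.3400 + 74.0000 = 267.2600

267.26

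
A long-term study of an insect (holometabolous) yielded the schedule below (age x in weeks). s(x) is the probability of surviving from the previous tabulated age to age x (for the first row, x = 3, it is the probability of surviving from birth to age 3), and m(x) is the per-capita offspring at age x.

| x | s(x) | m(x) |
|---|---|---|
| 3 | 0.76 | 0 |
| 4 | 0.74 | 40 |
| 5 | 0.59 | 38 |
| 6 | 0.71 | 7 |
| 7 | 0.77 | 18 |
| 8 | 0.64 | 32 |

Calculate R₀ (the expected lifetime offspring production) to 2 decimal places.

43.73

Survivorship from birth: l_x = s_3·s_4·…·s_x.
  l_3 = 0.76000
  l_4 = 0.56240
  l_5 = 0.33182
  l_6 = 0.23559
  l_7 = 0.18140
  l_8 = 0.11610
R₀ = Σ l_x m(x):
  age 3: 0.76000 × 0 = 0.0000
  age 4: 0.56240 × 40 = 22.4960
  age 5: 0.33182 × 38 = 12.6092
  age 6: 0.23559 × 7 = 1.6491
  age 7: 0.18140 × 18 = 3.2652
  age 8: 0.11610 × 32 = 3.7152
R₀ = 0.0000 + 22.4960 + 12.6092 + 1.6491 + 3.2652 + 3.7152 = 43.7347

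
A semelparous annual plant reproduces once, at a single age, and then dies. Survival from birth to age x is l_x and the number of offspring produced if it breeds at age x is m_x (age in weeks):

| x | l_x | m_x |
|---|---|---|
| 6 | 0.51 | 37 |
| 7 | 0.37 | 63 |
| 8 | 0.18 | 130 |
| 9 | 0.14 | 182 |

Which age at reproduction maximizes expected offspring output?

9

Expected offspring if breeding at age x = l_x × m_x:
  age 6: 0.51 × 37 = 18.870
  age 7: 0.37 × 63 = 23.310
  age 8: 0.18 × 130 = 23.400
  age 9: 0.14 × 182 = 25.480
Maximum at age 9 (25.480).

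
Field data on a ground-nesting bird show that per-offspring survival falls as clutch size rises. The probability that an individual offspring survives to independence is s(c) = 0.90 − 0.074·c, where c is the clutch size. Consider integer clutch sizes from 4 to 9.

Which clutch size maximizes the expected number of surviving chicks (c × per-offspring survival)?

Expected surviving chicks = c × s(c):
  c=4: 4 × 0.604 = 2.416
  c=5: 5 × 0.530 = 2.650
  c=6: 6 × 0.456 = 2.736
  c=7: 7 × 0.382 = 2.674
  c=8: 8 × 0.308 = 2.464
  c=9: 9 × 0.234 = 2.106
Maximum at c = 6 (2.736 surviving chicks).

6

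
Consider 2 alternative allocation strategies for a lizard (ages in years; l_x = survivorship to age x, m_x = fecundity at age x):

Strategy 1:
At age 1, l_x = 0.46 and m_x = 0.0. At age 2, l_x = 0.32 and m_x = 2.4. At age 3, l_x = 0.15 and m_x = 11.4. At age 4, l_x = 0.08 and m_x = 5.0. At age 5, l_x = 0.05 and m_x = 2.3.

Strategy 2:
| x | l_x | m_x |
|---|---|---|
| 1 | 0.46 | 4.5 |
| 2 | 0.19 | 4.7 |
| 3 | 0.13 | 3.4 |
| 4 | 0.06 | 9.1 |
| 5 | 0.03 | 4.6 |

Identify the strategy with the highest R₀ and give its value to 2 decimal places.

4.09

Strategy 1: R₀ = 0.46×0.0 + 0.32×2.4 + 0.15×11.4 + 0.08×5.0 + 0.05×2.3 = 2.9930
Strategy 2: R₀ = 0.46×4.5 + 0.19×4.7 + 0.13×3.4 + 0.06×9.1 + 0.03×4.6 = 4.0890
Highest R₀: strategy 2 with 4.0890.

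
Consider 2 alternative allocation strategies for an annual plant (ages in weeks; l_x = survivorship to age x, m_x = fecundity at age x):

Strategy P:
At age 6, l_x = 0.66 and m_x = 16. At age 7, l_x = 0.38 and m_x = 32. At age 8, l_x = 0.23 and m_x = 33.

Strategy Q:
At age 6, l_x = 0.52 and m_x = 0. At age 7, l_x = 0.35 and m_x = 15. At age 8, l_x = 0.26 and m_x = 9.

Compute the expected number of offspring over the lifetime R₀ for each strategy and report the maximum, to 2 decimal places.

30.31

Strategy P: R₀ = 0.66×16 + 0.38×32 + 0.23×33 = 30.3100
Strategy Q: R₀ = 0.52×0 + 0.35×15 + 0.26×9 = 7.5900
Highest R₀: strategy P with 30.3100.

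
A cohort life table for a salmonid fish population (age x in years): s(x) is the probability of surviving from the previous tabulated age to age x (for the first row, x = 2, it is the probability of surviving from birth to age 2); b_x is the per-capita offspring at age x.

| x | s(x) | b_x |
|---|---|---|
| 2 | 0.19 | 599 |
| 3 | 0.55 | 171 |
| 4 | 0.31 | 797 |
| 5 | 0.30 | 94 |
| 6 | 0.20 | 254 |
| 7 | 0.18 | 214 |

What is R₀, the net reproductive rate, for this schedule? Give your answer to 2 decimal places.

Survivorship from birth: l_x = s_2·s_3·…·s_x.
  l_2 = 0.19000
  l_3 = 0.10450
  l_4 = 0.03240
  l_5 = 0.00972
  l_6 = 0.00194
  l_7 = 0.00035
R₀ = Σ l_x b_x:
  age 2: 0.19000 × 599 = 113.8100
  age 3: 0.10450 × 171 = 17.8695
  age 4: 0.03240 × 797 = 25.8228
  age 5: 0.00972 × 94 = 0.9137
  age 6: 0.00194 × 254 = 0.4928
  age 7: 0.00035 × 214 = 0.0749
R₀ = 113.8100 + 17.8695 + 25.8228 + 0.9137 + 0.4928 + 0.0749 = 158.9836

158.98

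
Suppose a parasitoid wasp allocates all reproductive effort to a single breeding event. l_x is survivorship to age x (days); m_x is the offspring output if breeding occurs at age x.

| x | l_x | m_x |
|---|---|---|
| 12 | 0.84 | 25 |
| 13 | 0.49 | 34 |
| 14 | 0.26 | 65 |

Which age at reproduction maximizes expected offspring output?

Expected offspring if breeding at age x = l_x × m_x:
  age 12: 0.84 × 25 = 21.000
  age 13: 0.49 × 34 = 16.660
  age 14: 0.26 × 65 = 16.900
Maximum at age 12 (21.000).

12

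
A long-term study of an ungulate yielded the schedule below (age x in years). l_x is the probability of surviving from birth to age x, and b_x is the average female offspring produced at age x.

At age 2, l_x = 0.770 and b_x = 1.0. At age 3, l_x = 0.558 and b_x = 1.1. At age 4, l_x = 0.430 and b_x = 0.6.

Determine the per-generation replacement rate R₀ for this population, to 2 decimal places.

R₀ = Σ l_x b_x:
  age 2: 0.770 × 1.0 = 0.7700
  age 3: 0.558 × 1.1 = 0.6138
  age 4: 0.430 × 0.6 = 0.2580
R₀ = 0.7700 + 0.6138 + 0.2580 = 1.6418

1.64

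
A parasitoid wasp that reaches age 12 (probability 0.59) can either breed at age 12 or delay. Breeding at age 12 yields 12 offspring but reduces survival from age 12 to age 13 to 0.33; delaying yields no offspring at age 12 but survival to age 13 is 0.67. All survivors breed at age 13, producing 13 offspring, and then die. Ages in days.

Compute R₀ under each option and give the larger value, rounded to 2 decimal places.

breed at age 12: R₀ = 0.59 × (12 + 0.33 × 13) = 0.59 × 16.2900 = 9.6111
delay to age 13: R₀ = 0.59 × (0.67 × 13) = 0.59 × 8.7100 = 5.1389
Higher: breed at age 12 (9.6111).

9.61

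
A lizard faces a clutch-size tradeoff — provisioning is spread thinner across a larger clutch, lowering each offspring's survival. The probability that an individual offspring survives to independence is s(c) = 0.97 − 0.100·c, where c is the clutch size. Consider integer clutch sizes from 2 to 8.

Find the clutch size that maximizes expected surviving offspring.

5

Expected surviving offspring = c × s(c):
  c=2: 2 × 0.770 = 1.540
  c=3: 3 × 0.670 = 2.010
  c=4: 4 × 0.570 = 2.280
  c=5: 5 × 0.470 = 2.350
  c=6: 6 × 0.370 = 2.220
  c=7: 7 × 0.270 = 1.890
  c=8: 8 × 0.170 = 1.360
Maximum at c = 5 (2.350 surviving offspring).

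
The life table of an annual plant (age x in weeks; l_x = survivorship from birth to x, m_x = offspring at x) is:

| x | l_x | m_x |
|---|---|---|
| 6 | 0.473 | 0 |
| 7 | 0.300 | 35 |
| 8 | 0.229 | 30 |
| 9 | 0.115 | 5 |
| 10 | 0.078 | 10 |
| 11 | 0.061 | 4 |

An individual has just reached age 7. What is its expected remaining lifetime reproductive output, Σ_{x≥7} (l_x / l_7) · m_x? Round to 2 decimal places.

l_7 = 0.300. Conditional survival from age 7 to x is l_x / l_7.
  x=7: (0.300/0.300) × 35 = 35.0000
  x=8: (0.229/0.300) × 30 = 22.9000
  x=9: (0.115/0.300) × 5 = 1.9167
  x=10: (0.078/0.300) × 10 = 2.6000
  x=11: (0.061/0.300) × 4 = 0.8133
Sum = 35.0000 + 22.9000 + 1.9167 + 2.6000 + 0.8133 = 63.2300

63.23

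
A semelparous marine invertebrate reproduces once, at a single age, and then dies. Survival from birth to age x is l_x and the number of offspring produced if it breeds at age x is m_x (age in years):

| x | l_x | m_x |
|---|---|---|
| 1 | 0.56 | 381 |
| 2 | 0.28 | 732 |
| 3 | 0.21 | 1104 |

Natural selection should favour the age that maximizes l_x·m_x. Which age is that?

3

Expected offspring if breeding at age x = l_x × m_x:
  age 1: 0.56 × 381 = 213.360
  age 2: 0.28 × 732 = 204.960
  age 3: 0.21 × 1104 = 231.840
Maximum at age 3 (231.840).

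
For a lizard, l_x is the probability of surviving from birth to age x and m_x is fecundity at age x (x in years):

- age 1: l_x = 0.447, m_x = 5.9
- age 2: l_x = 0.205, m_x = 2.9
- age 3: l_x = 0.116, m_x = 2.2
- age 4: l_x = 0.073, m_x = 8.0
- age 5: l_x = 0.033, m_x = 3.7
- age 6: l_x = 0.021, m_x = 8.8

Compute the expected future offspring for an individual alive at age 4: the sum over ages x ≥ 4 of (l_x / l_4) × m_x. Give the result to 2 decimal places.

12.20

l_4 = 0.073. Conditional survival from age 4 to x is l_x / l_4.
  x=4: (0.073/0.073) × 8.0 = 8.0000
  x=5: (0.033/0.073) × 3.7 = 1.6726
  x=6: (0.021/0.073) × 8.8 = 2.5315
Sum = 8.0000 + 1.6726 + 2.5315 = 12.2041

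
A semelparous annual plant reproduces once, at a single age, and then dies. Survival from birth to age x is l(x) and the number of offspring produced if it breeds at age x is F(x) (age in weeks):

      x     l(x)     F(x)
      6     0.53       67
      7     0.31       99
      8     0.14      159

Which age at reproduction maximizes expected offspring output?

6

Expected offspring if breeding at age x = l(x) × F(x):
  age 6: 0.53 × 67 = 35.510
  age 7: 0.31 × 99 = 30.690
  age 8: 0.14 × 159 = 22.260
Maximum at age 6 (35.510).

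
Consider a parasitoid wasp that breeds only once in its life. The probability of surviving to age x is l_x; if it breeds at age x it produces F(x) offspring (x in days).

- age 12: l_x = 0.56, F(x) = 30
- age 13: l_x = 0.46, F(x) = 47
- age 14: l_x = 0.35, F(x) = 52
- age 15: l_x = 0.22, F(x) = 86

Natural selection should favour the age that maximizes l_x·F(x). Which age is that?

Expected offspring if breeding at age x = l_x × F(x):
  age 12: 0.56 × 30 = 16.800
  age 13: 0.46 × 47 = 21.620
  age 14: 0.35 × 52 = 18.200
  age 15: 0.22 × 86 = 18.920
Maximum at age 13 (21.620).

13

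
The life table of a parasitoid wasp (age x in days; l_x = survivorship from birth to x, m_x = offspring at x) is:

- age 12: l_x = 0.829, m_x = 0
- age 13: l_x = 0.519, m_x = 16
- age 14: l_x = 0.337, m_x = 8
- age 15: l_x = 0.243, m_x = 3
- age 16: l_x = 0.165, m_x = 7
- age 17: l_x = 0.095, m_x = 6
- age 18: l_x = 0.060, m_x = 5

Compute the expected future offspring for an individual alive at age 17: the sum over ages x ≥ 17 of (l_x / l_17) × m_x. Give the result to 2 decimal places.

9.16

l_17 = 0.095. Conditional survival from age 17 to x is l_x / l_17.
  x=17: (0.095/0.095) × 6 = 6.0000
  x=18: (0.060/0.095) × 5 = 3.1579
Sum = 6.0000 + 3.1579 = 9.1579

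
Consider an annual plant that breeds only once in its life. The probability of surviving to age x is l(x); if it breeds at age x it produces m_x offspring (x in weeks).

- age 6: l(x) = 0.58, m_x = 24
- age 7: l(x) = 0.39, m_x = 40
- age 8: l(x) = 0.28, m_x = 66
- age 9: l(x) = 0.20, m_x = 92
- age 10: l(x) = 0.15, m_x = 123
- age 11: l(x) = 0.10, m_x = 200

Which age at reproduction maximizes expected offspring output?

Expected offspring if breeding at age x = l(x) × m_x:
  age 6: 0.58 × 24 = 13.920
  age 7: 0.39 × 40 = 15.600
  age 8: 0.28 × 66 = 18.480
  age 9: 0.20 × 92 = 18.400
  age 10: 0.15 × 123 = 18.450
  age 11: 0.10 × 200 = 20.000
Maximum at age 11 (20.000).

11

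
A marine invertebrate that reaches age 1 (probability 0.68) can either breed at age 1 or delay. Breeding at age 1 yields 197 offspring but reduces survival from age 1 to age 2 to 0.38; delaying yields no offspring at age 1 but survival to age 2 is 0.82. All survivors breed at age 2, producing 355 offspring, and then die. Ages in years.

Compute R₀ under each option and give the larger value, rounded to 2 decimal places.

breed at age 1: R₀ = 0.68 × (197 + 0.38 × 355) = 0.68 × 331.9000 = 225.6920
delay to age 2: R₀ = 0.68 × (0.82 × 355) = 0.68 × 291.1000 = 197.9480
Higher: breed at age 1 (225.6920).

225.69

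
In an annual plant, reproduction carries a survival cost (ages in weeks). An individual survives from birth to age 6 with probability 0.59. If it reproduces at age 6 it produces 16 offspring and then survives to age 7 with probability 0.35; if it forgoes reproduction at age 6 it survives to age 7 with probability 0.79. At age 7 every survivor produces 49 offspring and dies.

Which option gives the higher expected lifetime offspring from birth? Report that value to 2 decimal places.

22.84

breed at age 6: R₀ = 0.59 × (16 + 0.35 × 49) = 0.59 × 33.1500 = 19.5585
delay to age 7: R₀ = 0.59 × (0.79 × 49) = 0.59 × 38.7100 = 22.8389
Higher: delay to age 7 (22.8389).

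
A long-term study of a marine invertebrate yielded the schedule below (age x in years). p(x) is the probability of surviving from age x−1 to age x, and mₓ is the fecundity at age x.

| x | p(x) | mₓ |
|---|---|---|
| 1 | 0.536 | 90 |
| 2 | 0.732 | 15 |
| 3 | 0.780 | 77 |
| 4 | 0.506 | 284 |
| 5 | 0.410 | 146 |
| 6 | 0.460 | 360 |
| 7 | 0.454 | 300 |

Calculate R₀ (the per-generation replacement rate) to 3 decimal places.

145.430

Survivorship from birth: l_x = p_1·p_2·…·p_x.
  l_1 = 0.53600
  l_2 = 0.39235
  l_3 = 0.30603
  l_4 = 0.15485
  l_5 = 0.06349
  l_6 = 0.02921
  l_7 = 0.01326
R₀ = Σ l_x mₓ:
  age 1: 0.53600 × 90 = 48.2400
  age 2: 0.39235 × 15 = 5.8852
  age 3: 0.30603 × 77 = 23.5643
  age 4: 0.15485 × 284 = 43.9774
  age 5: 0.06349 × 146 = 9.2695
  age 6: 0.02921 × 360 = 10.5156
  age 7: 0.01326 × 300 = 3.9780
R₀ = 48.2400 + 5.8852 + 23.5643 + 43.9774 + 9.2695 + 10.5156 + 3.9780 = 145.4301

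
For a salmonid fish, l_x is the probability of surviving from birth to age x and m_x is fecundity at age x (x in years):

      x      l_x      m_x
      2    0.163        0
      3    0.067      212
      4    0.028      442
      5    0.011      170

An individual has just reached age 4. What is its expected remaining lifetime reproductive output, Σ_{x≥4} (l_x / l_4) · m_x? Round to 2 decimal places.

l_4 = 0.028. Conditional survival from age 4 to x is l_x / l_4.
  x=4: (0.028/0.028) × 442 = 442.0000
  x=5: (0.011/0.028) × 170 = 66.7857
Sum = 442.0000 + 66.7857 = 508.7857

508.79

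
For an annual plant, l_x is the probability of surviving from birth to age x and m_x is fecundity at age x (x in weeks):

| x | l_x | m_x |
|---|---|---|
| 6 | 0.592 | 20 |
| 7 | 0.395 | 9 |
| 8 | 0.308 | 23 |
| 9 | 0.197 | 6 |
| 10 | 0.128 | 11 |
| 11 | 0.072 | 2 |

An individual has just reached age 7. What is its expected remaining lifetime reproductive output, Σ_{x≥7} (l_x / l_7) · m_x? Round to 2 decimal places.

33.86

l_7 = 0.395. Conditional survival from age 7 to x is l_x / l_7.
  x=7: (0.395/0.395) × 9 = 9.0000
  x=8: (0.308/0.395) × 23 = 17.9342
  x=9: (0.197/0.395) × 6 = 2.9924
  x=10: (0.128/0.395) × 11 = 3.5646
  x=11: (0.072/0.395) × 2 = 0.3646
Sum = 9.0000 + 17.9342 + 2.9924 + 3.5646 + 0.3646 = 33.8557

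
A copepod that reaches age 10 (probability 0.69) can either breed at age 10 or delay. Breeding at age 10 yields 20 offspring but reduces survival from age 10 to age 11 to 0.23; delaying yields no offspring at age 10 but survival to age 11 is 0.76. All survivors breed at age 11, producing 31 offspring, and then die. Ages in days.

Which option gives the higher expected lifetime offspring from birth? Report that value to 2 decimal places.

breed at age 10: R₀ = 0.69 × (20 + 0.23 × 31) = 0.69 × 27.1300 = 18.7197
delay to age 11: R₀ = 0.69 × (0.76 × 31) = 0.69 × 23.5600 = 16.2564
Higher: breed at age 10 (18.7197).

18.72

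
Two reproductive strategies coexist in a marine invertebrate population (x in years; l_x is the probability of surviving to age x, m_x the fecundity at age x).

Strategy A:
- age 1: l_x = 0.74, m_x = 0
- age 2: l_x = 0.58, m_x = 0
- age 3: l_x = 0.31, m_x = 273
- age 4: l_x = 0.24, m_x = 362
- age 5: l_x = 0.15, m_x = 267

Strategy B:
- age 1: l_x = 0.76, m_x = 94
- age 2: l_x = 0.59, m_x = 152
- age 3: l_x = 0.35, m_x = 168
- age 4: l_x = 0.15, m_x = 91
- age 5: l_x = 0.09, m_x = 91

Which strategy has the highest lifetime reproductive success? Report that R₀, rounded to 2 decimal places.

Strategy A: R₀ = 0.74×0 + 0.58×0 + 0.31×273 + 0.24×362 + 0.15×267 = 211.5600
Strategy B: R₀ = 0.76×94 + 0.59×152 + 0.35×168 + 0.15×91 + 0.09×91 = 241.7600
Highest R₀: strategy B with 241.7600.

241.76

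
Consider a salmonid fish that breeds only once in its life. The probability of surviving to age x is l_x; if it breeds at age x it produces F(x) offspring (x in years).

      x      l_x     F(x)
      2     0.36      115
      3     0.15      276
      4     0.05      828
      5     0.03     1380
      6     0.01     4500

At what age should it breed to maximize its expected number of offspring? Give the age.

Expected offspring if breeding at age x = l_x × F(x):
  age 2: 0.36 × 115 = 41.400
  age 3: 0.15 × 276 = 41.400
  age 4: 0.05 × 828 = 41.400
  age 5: 0.03 × 1380 = 41.400
  age 6: 0.01 × 4500 = 45.000
Maximum at age 6 (45.000).

6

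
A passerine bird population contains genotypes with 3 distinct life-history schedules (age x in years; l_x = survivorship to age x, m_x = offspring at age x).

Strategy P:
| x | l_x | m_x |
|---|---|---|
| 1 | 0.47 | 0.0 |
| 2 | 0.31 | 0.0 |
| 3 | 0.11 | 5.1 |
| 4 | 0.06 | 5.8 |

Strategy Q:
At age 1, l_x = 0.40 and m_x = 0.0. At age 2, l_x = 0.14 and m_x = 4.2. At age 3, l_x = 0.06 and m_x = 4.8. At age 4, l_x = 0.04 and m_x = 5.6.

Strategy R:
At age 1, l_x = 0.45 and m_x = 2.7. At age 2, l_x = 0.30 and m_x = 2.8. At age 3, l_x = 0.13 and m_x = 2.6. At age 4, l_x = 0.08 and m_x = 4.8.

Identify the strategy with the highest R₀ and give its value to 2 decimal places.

Strategy P: R₀ = 0.47×0.0 + 0.31×0.0 + 0.11×5.1 + 0.06×5.8 = 0.9090
Strategy Q: R₀ = 0.40×0.0 + 0.14×4.2 + 0.06×4.8 + 0.04×5.6 = 1.1000
Strategy R: R₀ = 0.45×2.7 + 0.30×2.8 + 0.13×2.6 + 0.08×4.8 = 2.7770
Highest R₀: strategy R with 2.7770.

2.78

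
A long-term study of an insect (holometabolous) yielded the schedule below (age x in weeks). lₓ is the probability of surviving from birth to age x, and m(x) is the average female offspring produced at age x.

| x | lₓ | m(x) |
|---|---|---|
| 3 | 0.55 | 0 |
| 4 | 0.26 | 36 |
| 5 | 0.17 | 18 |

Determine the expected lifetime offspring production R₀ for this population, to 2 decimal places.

12.42

R₀ = Σ lₓ m(x):
  age 3: 0.55 × 0 = 0.0000
  age 4: 0.26 × 36 = 9.3600
  age 5: 0.17 × 18 = 3.0600
R₀ = 0.0000 + 9.3600 + 3.0600 = 12.4200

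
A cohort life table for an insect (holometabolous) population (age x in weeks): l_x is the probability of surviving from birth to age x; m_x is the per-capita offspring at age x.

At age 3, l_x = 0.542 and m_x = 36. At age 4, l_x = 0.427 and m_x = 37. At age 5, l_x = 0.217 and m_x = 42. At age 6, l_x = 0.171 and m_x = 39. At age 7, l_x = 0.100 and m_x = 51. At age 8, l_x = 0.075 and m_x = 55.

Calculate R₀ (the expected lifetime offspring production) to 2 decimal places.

60.32

R₀ = Σ l_x m_x:
  age 3: 0.542 × 36 = 19.5120
  age 4: 0.427 × 37 = 15.7990
  age 5: 0.217 × 42 = 9.1140
  age 6: 0.171 × 39 = 6.6690
  age 7: 0.100 × 51 = 5.1000
  age 8: 0.075 × 55 = 4.1250
R₀ = 19.5120 + 15.7990 + 9.1140 + 6.6690 + 5.1000 + 4.1250 = 60.3190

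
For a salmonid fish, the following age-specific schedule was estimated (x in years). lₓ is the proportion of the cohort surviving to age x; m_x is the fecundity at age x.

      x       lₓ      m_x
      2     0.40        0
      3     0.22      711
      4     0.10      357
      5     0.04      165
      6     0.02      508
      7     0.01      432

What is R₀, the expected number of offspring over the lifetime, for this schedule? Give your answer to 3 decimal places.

213.200

R₀ = Σ lₓ m_x:
  age 2: 0.40 × 0 = 0.0000
  age 3: 0.22 × 711 = 156.4200
  age 4: 0.10 × 357 = 35.7000
  age 5: 0.04 × 165 = 6.6000
  age 6: 0.02 × 508 = 10.1600
  age 7: 0.01 × 432 = 4.3200
R₀ = 0.0000 + 156.4200 + 35.7000 + 6.6000 + 10.1600 + 4.3200 = 213.2000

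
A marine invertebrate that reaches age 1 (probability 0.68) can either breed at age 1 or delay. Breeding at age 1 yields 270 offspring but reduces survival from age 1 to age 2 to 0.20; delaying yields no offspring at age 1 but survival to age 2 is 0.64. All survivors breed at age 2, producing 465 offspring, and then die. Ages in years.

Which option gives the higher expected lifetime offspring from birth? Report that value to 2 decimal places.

breed at age 1: R₀ = 0.68 × (270 + 0.20 × 465) = 0.68 × 363.0000 = 246.8400
delay to age 2: R₀ = 0.68 × (0.64 × 465) = 0.68 × 297.6000 = 202.3680
Higher: breed at age 1 (246.8400).

246.84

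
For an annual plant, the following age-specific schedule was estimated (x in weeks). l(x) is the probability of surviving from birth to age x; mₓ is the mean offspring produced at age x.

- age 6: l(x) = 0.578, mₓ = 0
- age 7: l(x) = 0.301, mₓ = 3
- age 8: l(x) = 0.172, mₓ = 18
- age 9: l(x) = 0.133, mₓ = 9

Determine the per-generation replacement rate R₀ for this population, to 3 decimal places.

5.196

R₀ = Σ l(x) mₓ:
  age 6: 0.578 × 0 = 0.0000
  age 7: 0.301 × 3 = 0.9030
  age 8: 0.172 × 18 = 3.0960
  age 9: 0.133 × 9 = 1.1970
R₀ = 0.0000 + 0.9030 + 3.0960 + 1.1970 = 5.1960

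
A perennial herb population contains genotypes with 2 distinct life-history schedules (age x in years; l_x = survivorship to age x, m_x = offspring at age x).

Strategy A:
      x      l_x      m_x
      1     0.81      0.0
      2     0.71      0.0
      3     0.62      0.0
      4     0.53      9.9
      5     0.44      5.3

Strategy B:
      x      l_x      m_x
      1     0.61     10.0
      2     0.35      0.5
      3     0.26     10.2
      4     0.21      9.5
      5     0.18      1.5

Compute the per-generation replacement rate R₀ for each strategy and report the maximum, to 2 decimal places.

Strategy A: R₀ = 0.81×0.0 + 0.71×0.0 + 0.62×0.0 + 0.53×9.9 + 0.44×5.3 = 7.5790
Strategy B: R₀ = 0.61×10.0 + 0.35×0.5 + 0.26×10.2 + 0.21×9.5 + 0.18×1.5 = 11.1920
Highest R₀: strategy B with 11.1920.

11.19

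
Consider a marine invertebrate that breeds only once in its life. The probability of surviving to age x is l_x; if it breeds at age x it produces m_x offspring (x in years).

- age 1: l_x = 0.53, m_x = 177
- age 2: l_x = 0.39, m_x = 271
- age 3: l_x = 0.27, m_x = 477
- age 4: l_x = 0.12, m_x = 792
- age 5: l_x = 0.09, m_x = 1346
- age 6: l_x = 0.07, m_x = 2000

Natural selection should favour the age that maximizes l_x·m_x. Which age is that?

Expected offspring if breeding at age x = l_x × m_x:
  age 1: 0.53 × 177 = 93.810
  age 2: 0.39 × 271 = 105.690
  age 3: 0.27 × 477 = 128.790
  age 4: 0.12 × 792 = 95.040
  age 5: 0.09 × 1346 = 121.140
  age 6: 0.07 × 2000 = 140.000
Maximum at age 6 (140.000).

6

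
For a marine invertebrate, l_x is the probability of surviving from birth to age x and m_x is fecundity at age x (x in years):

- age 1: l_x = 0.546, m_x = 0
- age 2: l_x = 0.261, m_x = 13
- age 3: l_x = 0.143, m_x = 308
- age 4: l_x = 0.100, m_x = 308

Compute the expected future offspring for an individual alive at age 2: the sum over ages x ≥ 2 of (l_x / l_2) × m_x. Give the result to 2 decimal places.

l_2 = 0.261. Conditional survival from age 2 to x is l_x / l_2.
  x=2: (0.261/0.261) × 13 = 13.0000
  x=3: (0.143/0.261) × 308 = 168.7510
  x=4: (0.100/0.261) × 308 = 118.0077
Sum = 13.0000 + 168.7510 + 118.0077 = 299.7586

299.76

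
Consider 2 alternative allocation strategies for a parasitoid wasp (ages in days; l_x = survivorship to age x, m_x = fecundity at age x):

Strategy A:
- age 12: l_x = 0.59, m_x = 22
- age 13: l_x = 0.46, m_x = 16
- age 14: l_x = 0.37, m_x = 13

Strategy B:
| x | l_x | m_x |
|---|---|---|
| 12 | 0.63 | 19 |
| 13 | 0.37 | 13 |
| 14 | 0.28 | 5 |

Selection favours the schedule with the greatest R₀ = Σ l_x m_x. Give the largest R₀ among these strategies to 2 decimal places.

Strategy A: R₀ = 0.59×22 + 0.46×16 + 0.37×13 = 25.1500
Strategy B: R₀ = 0.63×19 + 0.37×13 + 0.28×5 = 18.1800
Highest R₀: strategy A with 25.1500.

25.15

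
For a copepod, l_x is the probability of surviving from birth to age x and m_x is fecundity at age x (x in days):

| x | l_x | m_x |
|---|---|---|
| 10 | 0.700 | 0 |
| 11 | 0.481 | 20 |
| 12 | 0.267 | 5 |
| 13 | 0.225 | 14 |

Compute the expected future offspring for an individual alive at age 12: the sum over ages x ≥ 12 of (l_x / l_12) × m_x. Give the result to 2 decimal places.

16.80

l_12 = 0.267. Conditional survival from age 12 to x is l_x / l_12.
  x=12: (0.267/0.267) × 5 = 5.0000
  x=13: (0.225/0.267) × 14 = 11.7978
Sum = 5.0000 + 11.7978 = 16.7978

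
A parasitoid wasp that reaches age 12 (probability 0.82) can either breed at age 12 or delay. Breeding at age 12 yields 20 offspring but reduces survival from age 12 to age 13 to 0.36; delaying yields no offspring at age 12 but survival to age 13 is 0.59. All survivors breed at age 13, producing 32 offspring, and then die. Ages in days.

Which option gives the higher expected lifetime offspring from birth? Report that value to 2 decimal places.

25.85

breed at age 12: R₀ = 0.82 × (20 + 0.36 × 32) = 0.82 × 31.5200 = 25.8464
delay to age 13: R₀ = 0.82 × (0.59 × 32) = 0.82 × 18.8800 = 15.4816
Higher: breed at age 12 (25.8464).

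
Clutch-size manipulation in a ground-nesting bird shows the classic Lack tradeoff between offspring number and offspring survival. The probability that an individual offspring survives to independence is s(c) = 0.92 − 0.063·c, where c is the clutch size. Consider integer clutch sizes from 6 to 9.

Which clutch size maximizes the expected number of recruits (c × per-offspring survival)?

7

Expected recruits = c × s(c):
  c=6: 6 × 0.542 = 3.252
  c=7: 7 × 0.479 = 3.353
  c=8: 8 × 0.416 = 3.328
  c=9: 9 × 0.353 = 3.177
Maximum at c = 7 (3.353 recruits).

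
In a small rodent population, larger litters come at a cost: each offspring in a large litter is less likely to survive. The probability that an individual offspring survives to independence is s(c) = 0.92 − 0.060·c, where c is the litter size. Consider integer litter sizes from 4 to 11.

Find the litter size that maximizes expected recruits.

Expected recruits = c × s(c):
  c=4: 4 × 0.680 = 2.720
  c=5: 5 × 0.620 = 3.100
  c=6: 6 × 0.560 = 3.360
  c=7: 7 × 0.500 = 3.500
  c=8: 8 × 0.440 = 3.520
  c=9: 9 × 0.380 = 3.420
  c=10: 10 × 0.320 = 3.200
  c=11: 11 × 0.260 = 2.860
Maximum at c = 8 (3.520 recruits).

8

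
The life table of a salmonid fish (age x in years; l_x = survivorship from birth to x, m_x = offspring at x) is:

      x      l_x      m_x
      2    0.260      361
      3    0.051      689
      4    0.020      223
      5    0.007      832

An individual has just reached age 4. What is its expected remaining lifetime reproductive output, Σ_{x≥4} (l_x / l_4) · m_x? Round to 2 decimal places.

514.20

l_4 = 0.020. Conditional survival from age 4 to x is l_x / l_4.
  x=4: (0.020/0.020) × 223 = 223.0000
  x=5: (0.007/0.020) × 832 = 291.2000
Sum = 223.0000 + 291.2000 = 514.2000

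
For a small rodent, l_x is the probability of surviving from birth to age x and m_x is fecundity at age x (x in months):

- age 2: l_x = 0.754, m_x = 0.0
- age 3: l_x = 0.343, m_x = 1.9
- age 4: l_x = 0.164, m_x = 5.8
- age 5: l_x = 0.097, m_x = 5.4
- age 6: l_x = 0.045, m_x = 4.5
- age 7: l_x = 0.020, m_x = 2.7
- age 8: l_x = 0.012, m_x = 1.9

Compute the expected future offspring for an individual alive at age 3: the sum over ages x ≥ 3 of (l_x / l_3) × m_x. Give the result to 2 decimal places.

l_3 = 0.343. Conditional survival from age 3 to x is l_x / l_3.
  x=3: (0.343/0.343) × 1.9 = 1.9000
  x=4: (0.164/0.343) × 5.8 = 2.7732
  x=5: (0.097/0.343) × 5.4 = 1.5271
  x=6: (0.045/0.343) × 4.5 = 0.5904
  x=7: (0.020/0.343) × 2.7 = 0.1574
  x=8: (0.012/0.343) × 1.9 = 0.0665
Sum = 1.9000 + 2.7732 + 1.5271 + 0.5904 + 0.1574 + 0.0665 = 7.0146

7.01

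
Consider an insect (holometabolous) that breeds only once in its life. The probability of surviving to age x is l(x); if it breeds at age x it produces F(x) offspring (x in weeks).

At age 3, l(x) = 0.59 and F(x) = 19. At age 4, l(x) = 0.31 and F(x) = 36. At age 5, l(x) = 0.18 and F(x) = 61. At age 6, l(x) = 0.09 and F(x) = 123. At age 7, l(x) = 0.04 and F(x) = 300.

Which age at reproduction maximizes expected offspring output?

Expected offspring if breeding at age x = l(x) × F(x):
  age 3: 0.59 × 19 = 11.210
  age 4: 0.31 × 36 = 11.160
  age 5: 0.18 × 61 = 10.980
  age 6: 0.09 × 123 = 11.070
  age 7: 0.04 × 300 = 12.000
Maximum at age 7 (12.000).

7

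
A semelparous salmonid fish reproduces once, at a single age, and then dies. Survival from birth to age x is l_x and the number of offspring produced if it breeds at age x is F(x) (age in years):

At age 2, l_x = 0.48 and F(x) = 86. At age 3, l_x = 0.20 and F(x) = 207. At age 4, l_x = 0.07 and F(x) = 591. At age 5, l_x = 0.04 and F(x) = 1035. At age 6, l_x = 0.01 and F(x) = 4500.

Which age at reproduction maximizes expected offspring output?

6

Expected offspring if breeding at age x = l_x × F(x):
  age 2: 0.48 × 86 = 41.280
  age 3: 0.20 × 207 = 41.400
  age 4: 0.07 × 591 = 41.370
  age 5: 0.04 × 1035 = 41.400
  age 6: 0.01 × 4500 = 45.000
Maximum at age 6 (45.000).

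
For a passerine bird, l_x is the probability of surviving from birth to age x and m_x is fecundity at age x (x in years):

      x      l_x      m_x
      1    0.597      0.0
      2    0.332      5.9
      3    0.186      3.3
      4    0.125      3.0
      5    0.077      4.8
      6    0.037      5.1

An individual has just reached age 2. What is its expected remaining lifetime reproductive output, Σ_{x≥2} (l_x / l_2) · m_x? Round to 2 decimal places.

l_2 = 0.332. Conditional survival from age 2 to x is l_x / l_2.
  x=2: (0.332/0.332) × 5.9 = 5.9000
  x=3: (0.186/0.332) × 3.3 = 1.8488
  x=4: (0.125/0.332) × 3.0 = 1.1295
  x=5: (0.077/0.332) × 4.8 = 1.1133
  x=6: (0.037/0.332) × 5.1 = 0.5684
Sum = 5.9000 + 1.8488 + 1.1295 + 1.1133 + 0.5684 = 10.5599

10.56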